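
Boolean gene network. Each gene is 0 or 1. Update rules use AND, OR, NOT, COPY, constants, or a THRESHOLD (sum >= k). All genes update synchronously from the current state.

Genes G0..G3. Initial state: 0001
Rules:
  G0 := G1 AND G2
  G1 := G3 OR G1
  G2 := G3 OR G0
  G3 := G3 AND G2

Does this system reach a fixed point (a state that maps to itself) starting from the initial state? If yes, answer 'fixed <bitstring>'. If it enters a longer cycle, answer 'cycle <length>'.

Answer: cycle 2

Derivation:
Step 0: 0001
Step 1: G0=G1&G2=0&0=0 G1=G3|G1=1|0=1 G2=G3|G0=1|0=1 G3=G3&G2=1&0=0 -> 0110
Step 2: G0=G1&G2=1&1=1 G1=G3|G1=0|1=1 G2=G3|G0=0|0=0 G3=G3&G2=0&1=0 -> 1100
Step 3: G0=G1&G2=1&0=0 G1=G3|G1=0|1=1 G2=G3|G0=0|1=1 G3=G3&G2=0&0=0 -> 0110
Cycle of length 2 starting at step 1 -> no fixed point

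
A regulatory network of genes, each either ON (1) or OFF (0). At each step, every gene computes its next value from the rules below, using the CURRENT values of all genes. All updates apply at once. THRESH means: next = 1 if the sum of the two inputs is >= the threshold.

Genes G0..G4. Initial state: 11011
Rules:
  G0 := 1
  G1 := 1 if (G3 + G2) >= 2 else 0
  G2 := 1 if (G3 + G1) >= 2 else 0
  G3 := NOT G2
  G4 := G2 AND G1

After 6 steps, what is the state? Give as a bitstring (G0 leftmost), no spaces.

Step 1: G0=1(const) G1=(1+0>=2)=0 G2=(1+1>=2)=1 G3=NOT G2=NOT 0=1 G4=G2&G1=0&1=0 -> 10110
Step 2: G0=1(const) G1=(1+1>=2)=1 G2=(1+0>=2)=0 G3=NOT G2=NOT 1=0 G4=G2&G1=1&0=0 -> 11000
Step 3: G0=1(const) G1=(0+0>=2)=0 G2=(0+1>=2)=0 G3=NOT G2=NOT 0=1 G4=G2&G1=0&1=0 -> 10010
Step 4: G0=1(const) G1=(1+0>=2)=0 G2=(1+0>=2)=0 G3=NOT G2=NOT 0=1 G4=G2&G1=0&0=0 -> 10010
Step 5: G0=1(const) G1=(1+0>=2)=0 G2=(1+0>=2)=0 G3=NOT G2=NOT 0=1 G4=G2&G1=0&0=0 -> 10010
Step 6: G0=1(const) G1=(1+0>=2)=0 G2=(1+0>=2)=0 G3=NOT G2=NOT 0=1 G4=G2&G1=0&0=0 -> 10010

10010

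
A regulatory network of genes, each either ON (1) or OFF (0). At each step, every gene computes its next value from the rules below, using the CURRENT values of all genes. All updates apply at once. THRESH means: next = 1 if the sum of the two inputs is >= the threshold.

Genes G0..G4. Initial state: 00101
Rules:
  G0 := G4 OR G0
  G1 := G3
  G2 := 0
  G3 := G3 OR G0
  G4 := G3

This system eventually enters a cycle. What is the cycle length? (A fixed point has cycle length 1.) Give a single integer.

Answer: 1

Derivation:
Step 0: 00101
Step 1: G0=G4|G0=1|0=1 G1=G3=0 G2=0(const) G3=G3|G0=0|0=0 G4=G3=0 -> 10000
Step 2: G0=G4|G0=0|1=1 G1=G3=0 G2=0(const) G3=G3|G0=0|1=1 G4=G3=0 -> 10010
Step 3: G0=G4|G0=0|1=1 G1=G3=1 G2=0(const) G3=G3|G0=1|1=1 G4=G3=1 -> 11011
Step 4: G0=G4|G0=1|1=1 G1=G3=1 G2=0(const) G3=G3|G0=1|1=1 G4=G3=1 -> 11011
State from step 4 equals state from step 3 -> cycle length 1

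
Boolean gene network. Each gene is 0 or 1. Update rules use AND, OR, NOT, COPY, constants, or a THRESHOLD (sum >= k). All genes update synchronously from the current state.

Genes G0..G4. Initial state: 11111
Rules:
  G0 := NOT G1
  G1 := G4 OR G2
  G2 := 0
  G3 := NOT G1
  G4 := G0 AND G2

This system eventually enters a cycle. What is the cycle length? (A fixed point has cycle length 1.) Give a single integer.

Step 0: 11111
Step 1: G0=NOT G1=NOT 1=0 G1=G4|G2=1|1=1 G2=0(const) G3=NOT G1=NOT 1=0 G4=G0&G2=1&1=1 -> 01001
Step 2: G0=NOT G1=NOT 1=0 G1=G4|G2=1|0=1 G2=0(const) G3=NOT G1=NOT 1=0 G4=G0&G2=0&0=0 -> 01000
Step 3: G0=NOT G1=NOT 1=0 G1=G4|G2=0|0=0 G2=0(const) G3=NOT G1=NOT 1=0 G4=G0&G2=0&0=0 -> 00000
Step 4: G0=NOT G1=NOT 0=1 G1=G4|G2=0|0=0 G2=0(const) G3=NOT G1=NOT 0=1 G4=G0&G2=0&0=0 -> 10010
Step 5: G0=NOT G1=NOT 0=1 G1=G4|G2=0|0=0 G2=0(const) G3=NOT G1=NOT 0=1 G4=G0&G2=1&0=0 -> 10010
State from step 5 equals state from step 4 -> cycle length 1

Answer: 1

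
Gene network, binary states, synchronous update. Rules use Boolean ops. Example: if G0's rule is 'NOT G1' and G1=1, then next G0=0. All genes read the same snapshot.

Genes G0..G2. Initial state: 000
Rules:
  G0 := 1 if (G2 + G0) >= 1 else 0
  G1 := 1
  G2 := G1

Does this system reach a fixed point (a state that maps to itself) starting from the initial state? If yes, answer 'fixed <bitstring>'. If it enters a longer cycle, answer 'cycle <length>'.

Answer: fixed 111

Derivation:
Step 0: 000
Step 1: G0=(0+0>=1)=0 G1=1(const) G2=G1=0 -> 010
Step 2: G0=(0+0>=1)=0 G1=1(const) G2=G1=1 -> 011
Step 3: G0=(1+0>=1)=1 G1=1(const) G2=G1=1 -> 111
Step 4: G0=(1+1>=1)=1 G1=1(const) G2=G1=1 -> 111
Fixed point reached at step 3: 111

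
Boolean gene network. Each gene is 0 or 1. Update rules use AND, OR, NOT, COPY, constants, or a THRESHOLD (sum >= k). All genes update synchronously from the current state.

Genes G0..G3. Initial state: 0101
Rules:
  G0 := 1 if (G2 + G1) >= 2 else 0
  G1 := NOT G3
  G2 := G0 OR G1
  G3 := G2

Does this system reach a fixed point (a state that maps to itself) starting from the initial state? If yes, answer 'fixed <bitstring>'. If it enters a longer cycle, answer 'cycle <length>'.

Step 0: 0101
Step 1: G0=(0+1>=2)=0 G1=NOT G3=NOT 1=0 G2=G0|G1=0|1=1 G3=G2=0 -> 0010
Step 2: G0=(1+0>=2)=0 G1=NOT G3=NOT 0=1 G2=G0|G1=0|0=0 G3=G2=1 -> 0101
Cycle of length 2 starting at step 0 -> no fixed point

Answer: cycle 2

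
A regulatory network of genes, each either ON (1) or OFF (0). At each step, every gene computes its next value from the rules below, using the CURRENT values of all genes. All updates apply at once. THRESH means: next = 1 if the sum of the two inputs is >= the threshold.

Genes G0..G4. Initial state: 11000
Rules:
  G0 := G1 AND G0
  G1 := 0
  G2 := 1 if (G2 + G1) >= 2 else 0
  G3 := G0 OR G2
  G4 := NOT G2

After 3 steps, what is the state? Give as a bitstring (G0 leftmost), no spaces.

Step 1: G0=G1&G0=1&1=1 G1=0(const) G2=(0+1>=2)=0 G3=G0|G2=1|0=1 G4=NOT G2=NOT 0=1 -> 10011
Step 2: G0=G1&G0=0&1=0 G1=0(const) G2=(0+0>=2)=0 G3=G0|G2=1|0=1 G4=NOT G2=NOT 0=1 -> 00011
Step 3: G0=G1&G0=0&0=0 G1=0(const) G2=(0+0>=2)=0 G3=G0|G2=0|0=0 G4=NOT G2=NOT 0=1 -> 00001

00001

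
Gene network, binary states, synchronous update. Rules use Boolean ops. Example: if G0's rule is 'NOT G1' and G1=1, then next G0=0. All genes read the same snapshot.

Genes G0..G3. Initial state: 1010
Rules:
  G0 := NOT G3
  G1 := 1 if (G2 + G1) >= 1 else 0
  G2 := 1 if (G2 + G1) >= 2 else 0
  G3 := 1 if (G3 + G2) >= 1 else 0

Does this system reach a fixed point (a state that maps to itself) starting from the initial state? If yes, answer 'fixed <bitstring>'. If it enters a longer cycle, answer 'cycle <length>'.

Answer: fixed 0101

Derivation:
Step 0: 1010
Step 1: G0=NOT G3=NOT 0=1 G1=(1+0>=1)=1 G2=(1+0>=2)=0 G3=(0+1>=1)=1 -> 1101
Step 2: G0=NOT G3=NOT 1=0 G1=(0+1>=1)=1 G2=(0+1>=2)=0 G3=(1+0>=1)=1 -> 0101
Step 3: G0=NOT G3=NOT 1=0 G1=(0+1>=1)=1 G2=(0+1>=2)=0 G3=(1+0>=1)=1 -> 0101
Fixed point reached at step 2: 0101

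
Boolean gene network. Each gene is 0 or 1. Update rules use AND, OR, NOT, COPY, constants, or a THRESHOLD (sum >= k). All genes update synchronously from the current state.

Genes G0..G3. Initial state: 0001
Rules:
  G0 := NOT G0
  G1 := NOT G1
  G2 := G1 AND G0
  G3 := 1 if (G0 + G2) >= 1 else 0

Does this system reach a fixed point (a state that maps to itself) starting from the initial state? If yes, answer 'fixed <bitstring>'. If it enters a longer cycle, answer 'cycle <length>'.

Step 0: 0001
Step 1: G0=NOT G0=NOT 0=1 G1=NOT G1=NOT 0=1 G2=G1&G0=0&0=0 G3=(0+0>=1)=0 -> 1100
Step 2: G0=NOT G0=NOT 1=0 G1=NOT G1=NOT 1=0 G2=G1&G0=1&1=1 G3=(1+0>=1)=1 -> 0011
Step 3: G0=NOT G0=NOT 0=1 G1=NOT G1=NOT 0=1 G2=G1&G0=0&0=0 G3=(0+1>=1)=1 -> 1101
Step 4: G0=NOT G0=NOT 1=0 G1=NOT G1=NOT 1=0 G2=G1&G0=1&1=1 G3=(1+0>=1)=1 -> 0011
Cycle of length 2 starting at step 2 -> no fixed point

Answer: cycle 2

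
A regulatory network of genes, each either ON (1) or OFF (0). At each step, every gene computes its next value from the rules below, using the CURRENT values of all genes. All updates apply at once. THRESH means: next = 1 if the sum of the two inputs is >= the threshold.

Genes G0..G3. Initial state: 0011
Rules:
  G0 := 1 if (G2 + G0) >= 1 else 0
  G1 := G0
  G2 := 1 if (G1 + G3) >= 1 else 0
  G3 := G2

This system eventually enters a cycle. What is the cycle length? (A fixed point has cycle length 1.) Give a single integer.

Answer: 1

Derivation:
Step 0: 0011
Step 1: G0=(1+0>=1)=1 G1=G0=0 G2=(0+1>=1)=1 G3=G2=1 -> 1011
Step 2: G0=(1+1>=1)=1 G1=G0=1 G2=(0+1>=1)=1 G3=G2=1 -> 1111
Step 3: G0=(1+1>=1)=1 G1=G0=1 G2=(1+1>=1)=1 G3=G2=1 -> 1111
State from step 3 equals state from step 2 -> cycle length 1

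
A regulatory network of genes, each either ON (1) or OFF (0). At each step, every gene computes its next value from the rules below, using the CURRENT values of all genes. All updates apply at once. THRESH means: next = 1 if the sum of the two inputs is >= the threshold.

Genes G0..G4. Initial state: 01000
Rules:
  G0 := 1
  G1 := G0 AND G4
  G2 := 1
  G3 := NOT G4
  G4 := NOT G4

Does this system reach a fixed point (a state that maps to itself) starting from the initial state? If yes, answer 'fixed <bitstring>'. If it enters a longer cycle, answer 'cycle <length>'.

Step 0: 01000
Step 1: G0=1(const) G1=G0&G4=0&0=0 G2=1(const) G3=NOT G4=NOT 0=1 G4=NOT G4=NOT 0=1 -> 10111
Step 2: G0=1(const) G1=G0&G4=1&1=1 G2=1(const) G3=NOT G4=NOT 1=0 G4=NOT G4=NOT 1=0 -> 11100
Step 3: G0=1(const) G1=G0&G4=1&0=0 G2=1(const) G3=NOT G4=NOT 0=1 G4=NOT G4=NOT 0=1 -> 10111
Cycle of length 2 starting at step 1 -> no fixed point

Answer: cycle 2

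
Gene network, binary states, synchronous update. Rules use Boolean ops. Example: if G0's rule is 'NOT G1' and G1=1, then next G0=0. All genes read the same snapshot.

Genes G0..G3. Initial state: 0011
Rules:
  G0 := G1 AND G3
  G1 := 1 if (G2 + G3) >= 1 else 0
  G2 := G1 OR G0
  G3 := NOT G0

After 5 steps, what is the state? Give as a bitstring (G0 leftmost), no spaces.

Step 1: G0=G1&G3=0&1=0 G1=(1+1>=1)=1 G2=G1|G0=0|0=0 G3=NOT G0=NOT 0=1 -> 0101
Step 2: G0=G1&G3=1&1=1 G1=(0+1>=1)=1 G2=G1|G0=1|0=1 G3=NOT G0=NOT 0=1 -> 1111
Step 3: G0=G1&G3=1&1=1 G1=(1+1>=1)=1 G2=G1|G0=1|1=1 G3=NOT G0=NOT 1=0 -> 1110
Step 4: G0=G1&G3=1&0=0 G1=(1+0>=1)=1 G2=G1|G0=1|1=1 G3=NOT G0=NOT 1=0 -> 0110
Step 5: G0=G1&G3=1&0=0 G1=(1+0>=1)=1 G2=G1|G0=1|0=1 G3=NOT G0=NOT 0=1 -> 0111

0111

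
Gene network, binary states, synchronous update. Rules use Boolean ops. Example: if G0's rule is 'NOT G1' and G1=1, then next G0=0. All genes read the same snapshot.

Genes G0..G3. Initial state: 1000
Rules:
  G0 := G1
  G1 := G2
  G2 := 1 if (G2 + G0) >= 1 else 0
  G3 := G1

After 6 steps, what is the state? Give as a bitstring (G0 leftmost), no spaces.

Step 1: G0=G1=0 G1=G2=0 G2=(0+1>=1)=1 G3=G1=0 -> 0010
Step 2: G0=G1=0 G1=G2=1 G2=(1+0>=1)=1 G3=G1=0 -> 0110
Step 3: G0=G1=1 G1=G2=1 G2=(1+0>=1)=1 G3=G1=1 -> 1111
Step 4: G0=G1=1 G1=G2=1 G2=(1+1>=1)=1 G3=G1=1 -> 1111
Step 5: G0=G1=1 G1=G2=1 G2=(1+1>=1)=1 G3=G1=1 -> 1111
Step 6: G0=G1=1 G1=G2=1 G2=(1+1>=1)=1 G3=G1=1 -> 1111

1111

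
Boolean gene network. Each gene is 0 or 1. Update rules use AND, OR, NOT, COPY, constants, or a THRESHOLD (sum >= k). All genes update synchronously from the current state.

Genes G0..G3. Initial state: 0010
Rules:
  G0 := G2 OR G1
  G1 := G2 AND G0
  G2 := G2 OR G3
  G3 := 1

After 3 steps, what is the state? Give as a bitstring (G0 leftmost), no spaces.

Step 1: G0=G2|G1=1|0=1 G1=G2&G0=1&0=0 G2=G2|G3=1|0=1 G3=1(const) -> 1011
Step 2: G0=G2|G1=1|0=1 G1=G2&G0=1&1=1 G2=G2|G3=1|1=1 G3=1(const) -> 1111
Step 3: G0=G2|G1=1|1=1 G1=G2&G0=1&1=1 G2=G2|G3=1|1=1 G3=1(const) -> 1111

1111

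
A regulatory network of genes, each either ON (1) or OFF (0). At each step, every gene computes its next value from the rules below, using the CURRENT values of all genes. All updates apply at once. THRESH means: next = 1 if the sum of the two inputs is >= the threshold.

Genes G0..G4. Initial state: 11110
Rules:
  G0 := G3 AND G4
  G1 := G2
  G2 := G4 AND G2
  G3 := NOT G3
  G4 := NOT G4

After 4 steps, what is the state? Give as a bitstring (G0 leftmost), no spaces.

Step 1: G0=G3&G4=1&0=0 G1=G2=1 G2=G4&G2=0&1=0 G3=NOT G3=NOT 1=0 G4=NOT G4=NOT 0=1 -> 01001
Step 2: G0=G3&G4=0&1=0 G1=G2=0 G2=G4&G2=1&0=0 G3=NOT G3=NOT 0=1 G4=NOT G4=NOT 1=0 -> 00010
Step 3: G0=G3&G4=1&0=0 G1=G2=0 G2=G4&G2=0&0=0 G3=NOT G3=NOT 1=0 G4=NOT G4=NOT 0=1 -> 00001
Step 4: G0=G3&G4=0&1=0 G1=G2=0 G2=G4&G2=1&0=0 G3=NOT G3=NOT 0=1 G4=NOT G4=NOT 1=0 -> 00010

00010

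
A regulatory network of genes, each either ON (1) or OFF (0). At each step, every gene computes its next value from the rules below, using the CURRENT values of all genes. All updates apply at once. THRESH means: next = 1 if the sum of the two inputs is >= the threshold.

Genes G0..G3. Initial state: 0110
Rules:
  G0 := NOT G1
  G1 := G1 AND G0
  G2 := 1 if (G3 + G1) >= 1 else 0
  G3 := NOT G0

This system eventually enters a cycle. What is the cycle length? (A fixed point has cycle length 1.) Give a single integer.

Answer: 1

Derivation:
Step 0: 0110
Step 1: G0=NOT G1=NOT 1=0 G1=G1&G0=1&0=0 G2=(0+1>=1)=1 G3=NOT G0=NOT 0=1 -> 0011
Step 2: G0=NOT G1=NOT 0=1 G1=G1&G0=0&0=0 G2=(1+0>=1)=1 G3=NOT G0=NOT 0=1 -> 1011
Step 3: G0=NOT G1=NOT 0=1 G1=G1&G0=0&1=0 G2=(1+0>=1)=1 G3=NOT G0=NOT 1=0 -> 1010
Step 4: G0=NOT G1=NOT 0=1 G1=G1&G0=0&1=0 G2=(0+0>=1)=0 G3=NOT G0=NOT 1=0 -> 1000
Step 5: G0=NOT G1=NOT 0=1 G1=G1&G0=0&1=0 G2=(0+0>=1)=0 G3=NOT G0=NOT 1=0 -> 1000
State from step 5 equals state from step 4 -> cycle length 1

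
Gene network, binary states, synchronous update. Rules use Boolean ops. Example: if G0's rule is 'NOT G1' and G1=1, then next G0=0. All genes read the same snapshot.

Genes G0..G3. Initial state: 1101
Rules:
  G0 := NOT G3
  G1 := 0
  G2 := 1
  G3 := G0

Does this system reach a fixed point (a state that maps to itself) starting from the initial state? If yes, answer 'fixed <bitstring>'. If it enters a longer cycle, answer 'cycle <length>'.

Step 0: 1101
Step 1: G0=NOT G3=NOT 1=0 G1=0(const) G2=1(const) G3=G0=1 -> 0011
Step 2: G0=NOT G3=NOT 1=0 G1=0(const) G2=1(const) G3=G0=0 -> 0010
Step 3: G0=NOT G3=NOT 0=1 G1=0(const) G2=1(const) G3=G0=0 -> 1010
Step 4: G0=NOT G3=NOT 0=1 G1=0(const) G2=1(const) G3=G0=1 -> 1011
Step 5: G0=NOT G3=NOT 1=0 G1=0(const) G2=1(const) G3=G0=1 -> 0011
Cycle of length 4 starting at step 1 -> no fixed point

Answer: cycle 4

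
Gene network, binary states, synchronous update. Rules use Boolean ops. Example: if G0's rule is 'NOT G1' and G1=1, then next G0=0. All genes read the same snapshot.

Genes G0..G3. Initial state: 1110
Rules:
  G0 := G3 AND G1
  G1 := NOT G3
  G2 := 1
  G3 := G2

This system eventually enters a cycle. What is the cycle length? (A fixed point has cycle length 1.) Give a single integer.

Answer: 1

Derivation:
Step 0: 1110
Step 1: G0=G3&G1=0&1=0 G1=NOT G3=NOT 0=1 G2=1(const) G3=G2=1 -> 0111
Step 2: G0=G3&G1=1&1=1 G1=NOT G3=NOT 1=0 G2=1(const) G3=G2=1 -> 1011
Step 3: G0=G3&G1=1&0=0 G1=NOT G3=NOT 1=0 G2=1(const) G3=G2=1 -> 0011
Step 4: G0=G3&G1=1&0=0 G1=NOT G3=NOT 1=0 G2=1(const) G3=G2=1 -> 0011
State from step 4 equals state from step 3 -> cycle length 1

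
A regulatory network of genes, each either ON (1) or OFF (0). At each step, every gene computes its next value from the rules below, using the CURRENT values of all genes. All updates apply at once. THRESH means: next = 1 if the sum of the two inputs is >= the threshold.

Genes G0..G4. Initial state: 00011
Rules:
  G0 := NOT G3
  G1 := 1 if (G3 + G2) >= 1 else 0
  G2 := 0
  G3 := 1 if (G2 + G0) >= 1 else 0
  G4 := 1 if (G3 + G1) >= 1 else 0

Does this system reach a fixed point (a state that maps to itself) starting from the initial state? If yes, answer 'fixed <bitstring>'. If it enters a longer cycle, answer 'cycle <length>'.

Answer: cycle 4

Derivation:
Step 0: 00011
Step 1: G0=NOT G3=NOT 1=0 G1=(1+0>=1)=1 G2=0(const) G3=(0+0>=1)=0 G4=(1+0>=1)=1 -> 01001
Step 2: G0=NOT G3=NOT 0=1 G1=(0+0>=1)=0 G2=0(const) G3=(0+0>=1)=0 G4=(0+1>=1)=1 -> 10001
Step 3: G0=NOT G3=NOT 0=1 G1=(0+0>=1)=0 G2=0(const) G3=(0+1>=1)=1 G4=(0+0>=1)=0 -> 10010
Step 4: G0=NOT G3=NOT 1=0 G1=(1+0>=1)=1 G2=0(const) G3=(0+1>=1)=1 G4=(1+0>=1)=1 -> 01011
Step 5: G0=NOT G3=NOT 1=0 G1=(1+0>=1)=1 G2=0(const) G3=(0+0>=1)=0 G4=(1+1>=1)=1 -> 01001
Cycle of length 4 starting at step 1 -> no fixed point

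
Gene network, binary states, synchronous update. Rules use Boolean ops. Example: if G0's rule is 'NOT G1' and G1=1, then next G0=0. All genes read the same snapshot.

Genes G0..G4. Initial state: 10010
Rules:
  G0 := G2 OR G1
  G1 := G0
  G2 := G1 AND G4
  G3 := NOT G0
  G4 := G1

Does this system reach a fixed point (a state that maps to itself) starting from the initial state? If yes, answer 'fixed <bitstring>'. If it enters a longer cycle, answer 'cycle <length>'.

Step 0: 10010
Step 1: G0=G2|G1=0|0=0 G1=G0=1 G2=G1&G4=0&0=0 G3=NOT G0=NOT 1=0 G4=G1=0 -> 01000
Step 2: G0=G2|G1=0|1=1 G1=G0=0 G2=G1&G4=1&0=0 G3=NOT G0=NOT 0=1 G4=G1=1 -> 10011
Step 3: G0=G2|G1=0|0=0 G1=G0=1 G2=G1&G4=0&1=0 G3=NOT G0=NOT 1=0 G4=G1=0 -> 01000
Cycle of length 2 starting at step 1 -> no fixed point

Answer: cycle 2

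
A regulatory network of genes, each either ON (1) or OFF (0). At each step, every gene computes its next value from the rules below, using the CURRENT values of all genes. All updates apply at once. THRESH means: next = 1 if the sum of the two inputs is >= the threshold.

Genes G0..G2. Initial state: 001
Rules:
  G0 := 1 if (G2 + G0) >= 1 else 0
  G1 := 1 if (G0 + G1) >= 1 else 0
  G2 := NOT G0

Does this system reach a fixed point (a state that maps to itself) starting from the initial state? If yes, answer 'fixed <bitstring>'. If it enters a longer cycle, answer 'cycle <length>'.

Step 0: 001
Step 1: G0=(1+0>=1)=1 G1=(0+0>=1)=0 G2=NOT G0=NOT 0=1 -> 101
Step 2: G0=(1+1>=1)=1 G1=(1+0>=1)=1 G2=NOT G0=NOT 1=0 -> 110
Step 3: G0=(0+1>=1)=1 G1=(1+1>=1)=1 G2=NOT G0=NOT 1=0 -> 110
Fixed point reached at step 2: 110

Answer: fixed 110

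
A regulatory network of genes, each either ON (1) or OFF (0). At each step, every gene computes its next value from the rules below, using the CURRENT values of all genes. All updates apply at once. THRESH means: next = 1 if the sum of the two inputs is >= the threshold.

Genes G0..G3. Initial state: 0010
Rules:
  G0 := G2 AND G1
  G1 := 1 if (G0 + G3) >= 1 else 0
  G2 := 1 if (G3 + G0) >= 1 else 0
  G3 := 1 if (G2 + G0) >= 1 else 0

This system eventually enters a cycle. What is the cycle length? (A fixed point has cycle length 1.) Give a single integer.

Step 0: 0010
Step 1: G0=G2&G1=1&0=0 G1=(0+0>=1)=0 G2=(0+0>=1)=0 G3=(1+0>=1)=1 -> 0001
Step 2: G0=G2&G1=0&0=0 G1=(0+1>=1)=1 G2=(1+0>=1)=1 G3=(0+0>=1)=0 -> 0110
Step 3: G0=G2&G1=1&1=1 G1=(0+0>=1)=0 G2=(0+0>=1)=0 G3=(1+0>=1)=1 -> 1001
Step 4: G0=G2&G1=0&0=0 G1=(1+1>=1)=1 G2=(1+1>=1)=1 G3=(0+1>=1)=1 -> 0111
Step 5: G0=G2&G1=1&1=1 G1=(0+1>=1)=1 G2=(1+0>=1)=1 G3=(1+0>=1)=1 -> 1111
Step 6: G0=G2&G1=1&1=1 G1=(1+1>=1)=1 G2=(1+1>=1)=1 G3=(1+1>=1)=1 -> 1111
State from step 6 equals state from step 5 -> cycle length 1

Answer: 1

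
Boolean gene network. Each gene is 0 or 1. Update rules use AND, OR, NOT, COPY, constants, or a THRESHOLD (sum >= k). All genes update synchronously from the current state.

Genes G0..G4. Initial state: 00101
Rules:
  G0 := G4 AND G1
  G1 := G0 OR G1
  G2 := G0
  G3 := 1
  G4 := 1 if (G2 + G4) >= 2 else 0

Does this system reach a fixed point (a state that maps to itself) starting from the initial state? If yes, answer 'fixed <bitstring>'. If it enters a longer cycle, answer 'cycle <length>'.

Answer: fixed 00010

Derivation:
Step 0: 00101
Step 1: G0=G4&G1=1&0=0 G1=G0|G1=0|0=0 G2=G0=0 G3=1(const) G4=(1+1>=2)=1 -> 00011
Step 2: G0=G4&G1=1&0=0 G1=G0|G1=0|0=0 G2=G0=0 G3=1(const) G4=(0+1>=2)=0 -> 00010
Step 3: G0=G4&G1=0&0=0 G1=G0|G1=0|0=0 G2=G0=0 G3=1(const) G4=(0+0>=2)=0 -> 00010
Fixed point reached at step 2: 00010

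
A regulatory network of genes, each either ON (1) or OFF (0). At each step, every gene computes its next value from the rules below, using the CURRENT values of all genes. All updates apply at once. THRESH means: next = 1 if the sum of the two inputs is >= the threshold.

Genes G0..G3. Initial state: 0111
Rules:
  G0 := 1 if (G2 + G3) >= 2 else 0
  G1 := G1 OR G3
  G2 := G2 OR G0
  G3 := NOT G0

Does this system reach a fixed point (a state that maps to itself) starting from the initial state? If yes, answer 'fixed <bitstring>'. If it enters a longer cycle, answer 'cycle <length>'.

Answer: cycle 4

Derivation:
Step 0: 0111
Step 1: G0=(1+1>=2)=1 G1=G1|G3=1|1=1 G2=G2|G0=1|0=1 G3=NOT G0=NOT 0=1 -> 1111
Step 2: G0=(1+1>=2)=1 G1=G1|G3=1|1=1 G2=G2|G0=1|1=1 G3=NOT G0=NOT 1=0 -> 1110
Step 3: G0=(1+0>=2)=0 G1=G1|G3=1|0=1 G2=G2|G0=1|1=1 G3=NOT G0=NOT 1=0 -> 0110
Step 4: G0=(1+0>=2)=0 G1=G1|G3=1|0=1 G2=G2|G0=1|0=1 G3=NOT G0=NOT 0=1 -> 0111
Cycle of length 4 starting at step 0 -> no fixed point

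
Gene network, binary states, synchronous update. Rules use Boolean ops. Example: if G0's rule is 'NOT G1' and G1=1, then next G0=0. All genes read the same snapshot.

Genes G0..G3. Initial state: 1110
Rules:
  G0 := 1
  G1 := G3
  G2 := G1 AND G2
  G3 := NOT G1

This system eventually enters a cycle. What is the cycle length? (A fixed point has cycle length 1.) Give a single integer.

Step 0: 1110
Step 1: G0=1(const) G1=G3=0 G2=G1&G2=1&1=1 G3=NOT G1=NOT 1=0 -> 1010
Step 2: G0=1(const) G1=G3=0 G2=G1&G2=0&1=0 G3=NOT G1=NOT 0=1 -> 1001
Step 3: G0=1(const) G1=G3=1 G2=G1&G2=0&0=0 G3=NOT G1=NOT 0=1 -> 1101
Step 4: G0=1(const) G1=G3=1 G2=G1&G2=1&0=0 G3=NOT G1=NOT 1=0 -> 1100
Step 5: G0=1(const) G1=G3=0 G2=G1&G2=1&0=0 G3=NOT G1=NOT 1=0 -> 1000
Step 6: G0=1(const) G1=G3=0 G2=G1&G2=0&0=0 G3=NOT G1=NOT 0=1 -> 1001
State from step 6 equals state from step 2 -> cycle length 4

Answer: 4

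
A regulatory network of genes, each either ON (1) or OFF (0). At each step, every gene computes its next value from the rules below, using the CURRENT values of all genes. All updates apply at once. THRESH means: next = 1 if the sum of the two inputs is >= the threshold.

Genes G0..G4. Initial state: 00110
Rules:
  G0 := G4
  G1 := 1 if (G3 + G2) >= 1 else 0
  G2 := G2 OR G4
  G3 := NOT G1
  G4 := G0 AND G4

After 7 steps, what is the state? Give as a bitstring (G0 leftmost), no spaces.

Step 1: G0=G4=0 G1=(1+1>=1)=1 G2=G2|G4=1|0=1 G3=NOT G1=NOT 0=1 G4=G0&G4=0&0=0 -> 01110
Step 2: G0=G4=0 G1=(1+1>=1)=1 G2=G2|G4=1|0=1 G3=NOT G1=NOT 1=0 G4=G0&G4=0&0=0 -> 01100
Step 3: G0=G4=0 G1=(0+1>=1)=1 G2=G2|G4=1|0=1 G3=NOT G1=NOT 1=0 G4=G0&G4=0&0=0 -> 01100
Step 4: G0=G4=0 G1=(0+1>=1)=1 G2=G2|G4=1|0=1 G3=NOT G1=NOT 1=0 G4=G0&G4=0&0=0 -> 01100
Step 5: G0=G4=0 G1=(0+1>=1)=1 G2=G2|G4=1|0=1 G3=NOT G1=NOT 1=0 G4=G0&G4=0&0=0 -> 01100
Step 6: G0=G4=0 G1=(0+1>=1)=1 G2=G2|G4=1|0=1 G3=NOT G1=NOT 1=0 G4=G0&G4=0&0=0 -> 01100
Step 7: G0=G4=0 G1=(0+1>=1)=1 G2=G2|G4=1|0=1 G3=NOT G1=NOT 1=0 G4=G0&G4=0&0=0 -> 01100

01100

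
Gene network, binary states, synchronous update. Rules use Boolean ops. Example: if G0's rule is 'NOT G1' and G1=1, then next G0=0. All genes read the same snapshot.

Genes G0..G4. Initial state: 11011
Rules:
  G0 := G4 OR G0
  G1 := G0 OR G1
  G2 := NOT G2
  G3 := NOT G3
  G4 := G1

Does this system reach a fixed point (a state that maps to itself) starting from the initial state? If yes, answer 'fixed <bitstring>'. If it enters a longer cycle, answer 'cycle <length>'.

Step 0: 11011
Step 1: G0=G4|G0=1|1=1 G1=G0|G1=1|1=1 G2=NOT G2=NOT 0=1 G3=NOT G3=NOT 1=0 G4=G1=1 -> 11101
Step 2: G0=G4|G0=1|1=1 G1=G0|G1=1|1=1 G2=NOT G2=NOT 1=0 G3=NOT G3=NOT 0=1 G4=G1=1 -> 11011
Cycle of length 2 starting at step 0 -> no fixed point

Answer: cycle 2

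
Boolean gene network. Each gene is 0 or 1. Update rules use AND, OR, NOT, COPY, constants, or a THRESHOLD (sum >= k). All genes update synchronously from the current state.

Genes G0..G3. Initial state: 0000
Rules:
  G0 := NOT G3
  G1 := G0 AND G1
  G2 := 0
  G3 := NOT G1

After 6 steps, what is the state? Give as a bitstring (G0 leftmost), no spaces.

Step 1: G0=NOT G3=NOT 0=1 G1=G0&G1=0&0=0 G2=0(const) G3=NOT G1=NOT 0=1 -> 1001
Step 2: G0=NOT G3=NOT 1=0 G1=G0&G1=1&0=0 G2=0(const) G3=NOT G1=NOT 0=1 -> 0001
Step 3: G0=NOT G3=NOT 1=0 G1=G0&G1=0&0=0 G2=0(const) G3=NOT G1=NOT 0=1 -> 0001
Step 4: G0=NOT G3=NOT 1=0 G1=G0&G1=0&0=0 G2=0(const) G3=NOT G1=NOT 0=1 -> 0001
Step 5: G0=NOT G3=NOT 1=0 G1=G0&G1=0&0=0 G2=0(const) G3=NOT G1=NOT 0=1 -> 0001
Step 6: G0=NOT G3=NOT 1=0 G1=G0&G1=0&0=0 G2=0(const) G3=NOT G1=NOT 0=1 -> 0001

0001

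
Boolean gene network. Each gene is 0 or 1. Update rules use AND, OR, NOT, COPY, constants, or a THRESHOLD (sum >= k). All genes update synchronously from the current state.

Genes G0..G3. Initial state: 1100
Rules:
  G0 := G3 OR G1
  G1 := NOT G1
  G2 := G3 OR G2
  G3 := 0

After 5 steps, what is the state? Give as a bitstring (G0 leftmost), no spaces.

Step 1: G0=G3|G1=0|1=1 G1=NOT G1=NOT 1=0 G2=G3|G2=0|0=0 G3=0(const) -> 1000
Step 2: G0=G3|G1=0|0=0 G1=NOT G1=NOT 0=1 G2=G3|G2=0|0=0 G3=0(const) -> 0100
Step 3: G0=G3|G1=0|1=1 G1=NOT G1=NOT 1=0 G2=G3|G2=0|0=0 G3=0(const) -> 1000
Step 4: G0=G3|G1=0|0=0 G1=NOT G1=NOT 0=1 G2=G3|G2=0|0=0 G3=0(const) -> 0100
Step 5: G0=G3|G1=0|1=1 G1=NOT G1=NOT 1=0 G2=G3|G2=0|0=0 G3=0(const) -> 1000

1000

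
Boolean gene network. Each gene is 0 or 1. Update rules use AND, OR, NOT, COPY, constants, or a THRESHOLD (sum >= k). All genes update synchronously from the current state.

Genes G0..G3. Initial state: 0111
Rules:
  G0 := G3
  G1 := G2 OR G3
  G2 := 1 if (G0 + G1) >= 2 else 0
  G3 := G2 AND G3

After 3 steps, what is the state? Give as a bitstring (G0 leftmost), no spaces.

Step 1: G0=G3=1 G1=G2|G3=1|1=1 G2=(0+1>=2)=0 G3=G2&G3=1&1=1 -> 1101
Step 2: G0=G3=1 G1=G2|G3=0|1=1 G2=(1+1>=2)=1 G3=G2&G3=0&1=0 -> 1110
Step 3: G0=G3=0 G1=G2|G3=1|0=1 G2=(1+1>=2)=1 G3=G2&G3=1&0=0 -> 0110

0110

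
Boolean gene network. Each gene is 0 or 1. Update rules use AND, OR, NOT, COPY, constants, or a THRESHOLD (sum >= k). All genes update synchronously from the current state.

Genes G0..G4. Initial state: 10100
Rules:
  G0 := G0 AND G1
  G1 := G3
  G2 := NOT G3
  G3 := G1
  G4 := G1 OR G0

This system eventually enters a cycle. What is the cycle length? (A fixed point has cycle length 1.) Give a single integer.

Step 0: 10100
Step 1: G0=G0&G1=1&0=0 G1=G3=0 G2=NOT G3=NOT 0=1 G3=G1=0 G4=G1|G0=0|1=1 -> 00101
Step 2: G0=G0&G1=0&0=0 G1=G3=0 G2=NOT G3=NOT 0=1 G3=G1=0 G4=G1|G0=0|0=0 -> 00100
Step 3: G0=G0&G1=0&0=0 G1=G3=0 G2=NOT G3=NOT 0=1 G3=G1=0 G4=G1|G0=0|0=0 -> 00100
State from step 3 equals state from step 2 -> cycle length 1

Answer: 1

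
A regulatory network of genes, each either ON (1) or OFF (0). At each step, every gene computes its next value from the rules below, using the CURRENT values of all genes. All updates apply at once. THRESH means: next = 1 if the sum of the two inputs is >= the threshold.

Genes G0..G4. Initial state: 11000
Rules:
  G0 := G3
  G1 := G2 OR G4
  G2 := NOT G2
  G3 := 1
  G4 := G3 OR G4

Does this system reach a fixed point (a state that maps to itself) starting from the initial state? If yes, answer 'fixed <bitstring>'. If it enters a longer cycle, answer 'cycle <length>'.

Step 0: 11000
Step 1: G0=G3=0 G1=G2|G4=0|0=0 G2=NOT G2=NOT 0=1 G3=1(const) G4=G3|G4=0|0=0 -> 00110
Step 2: G0=G3=1 G1=G2|G4=1|0=1 G2=NOT G2=NOT 1=0 G3=1(const) G4=G3|G4=1|0=1 -> 11011
Step 3: G0=G3=1 G1=G2|G4=0|1=1 G2=NOT G2=NOT 0=1 G3=1(const) G4=G3|G4=1|1=1 -> 11111
Step 4: G0=G3=1 G1=G2|G4=1|1=1 G2=NOT G2=NOT 1=0 G3=1(const) G4=G3|G4=1|1=1 -> 11011
Cycle of length 2 starting at step 2 -> no fixed point

Answer: cycle 2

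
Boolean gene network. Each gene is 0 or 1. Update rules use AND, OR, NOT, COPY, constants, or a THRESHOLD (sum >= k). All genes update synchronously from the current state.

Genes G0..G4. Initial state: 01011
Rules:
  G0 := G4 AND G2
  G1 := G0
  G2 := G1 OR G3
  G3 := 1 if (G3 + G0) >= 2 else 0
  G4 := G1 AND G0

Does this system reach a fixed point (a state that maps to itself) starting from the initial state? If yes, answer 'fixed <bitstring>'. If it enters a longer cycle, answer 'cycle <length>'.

Step 0: 01011
Step 1: G0=G4&G2=1&0=0 G1=G0=0 G2=G1|G3=1|1=1 G3=(1+0>=2)=0 G4=G1&G0=1&0=0 -> 00100
Step 2: G0=G4&G2=0&1=0 G1=G0=0 G2=G1|G3=0|0=0 G3=(0+0>=2)=0 G4=G1&G0=0&0=0 -> 00000
Step 3: G0=G4&G2=0&0=0 G1=G0=0 G2=G1|G3=0|0=0 G3=(0+0>=2)=0 G4=G1&G0=0&0=0 -> 00000
Fixed point reached at step 2: 00000

Answer: fixed 00000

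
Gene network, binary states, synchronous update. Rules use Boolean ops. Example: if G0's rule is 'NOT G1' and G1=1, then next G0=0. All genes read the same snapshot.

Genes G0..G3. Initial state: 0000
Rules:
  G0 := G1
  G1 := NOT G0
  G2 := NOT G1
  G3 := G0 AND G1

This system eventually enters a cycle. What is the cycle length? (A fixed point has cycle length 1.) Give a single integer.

Answer: 4

Derivation:
Step 0: 0000
Step 1: G0=G1=0 G1=NOT G0=NOT 0=1 G2=NOT G1=NOT 0=1 G3=G0&G1=0&0=0 -> 0110
Step 2: G0=G1=1 G1=NOT G0=NOT 0=1 G2=NOT G1=NOT 1=0 G3=G0&G1=0&1=0 -> 1100
Step 3: G0=G1=1 G1=NOT G0=NOT 1=0 G2=NOT G1=NOT 1=0 G3=G0&G1=1&1=1 -> 1001
Step 4: G0=G1=0 G1=NOT G0=NOT 1=0 G2=NOT G1=NOT 0=1 G3=G0&G1=1&0=0 -> 0010
Step 5: G0=G1=0 G1=NOT G0=NOT 0=1 G2=NOT G1=NOT 0=1 G3=G0&G1=0&0=0 -> 0110
State from step 5 equals state from step 1 -> cycle length 4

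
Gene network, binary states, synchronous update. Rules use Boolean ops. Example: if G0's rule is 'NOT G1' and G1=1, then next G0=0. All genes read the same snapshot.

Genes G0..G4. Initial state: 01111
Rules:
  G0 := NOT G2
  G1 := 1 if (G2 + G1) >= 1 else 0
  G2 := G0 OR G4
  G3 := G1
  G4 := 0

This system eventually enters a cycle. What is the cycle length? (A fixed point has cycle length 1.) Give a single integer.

Step 0: 01111
Step 1: G0=NOT G2=NOT 1=0 G1=(1+1>=1)=1 G2=G0|G4=0|1=1 G3=G1=1 G4=0(const) -> 01110
Step 2: G0=NOT G2=NOT 1=0 G1=(1+1>=1)=1 G2=G0|G4=0|0=0 G3=G1=1 G4=0(const) -> 01010
Step 3: G0=NOT G2=NOT 0=1 G1=(0+1>=1)=1 G2=G0|G4=0|0=0 G3=G1=1 G4=0(const) -> 11010
Step 4: G0=NOT G2=NOT 0=1 G1=(0+1>=1)=1 G2=G0|G4=1|0=1 G3=G1=1 G4=0(const) -> 11110
Step 5: G0=NOT G2=NOT 1=0 G1=(1+1>=1)=1 G2=G0|G4=1|0=1 G3=G1=1 G4=0(const) -> 01110
State from step 5 equals state from step 1 -> cycle length 4

Answer: 4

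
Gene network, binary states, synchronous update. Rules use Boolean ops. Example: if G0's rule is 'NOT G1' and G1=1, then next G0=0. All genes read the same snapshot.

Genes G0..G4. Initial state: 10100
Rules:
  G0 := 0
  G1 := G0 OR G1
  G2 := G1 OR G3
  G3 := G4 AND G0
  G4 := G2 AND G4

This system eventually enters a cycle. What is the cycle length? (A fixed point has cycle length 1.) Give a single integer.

Step 0: 10100
Step 1: G0=0(const) G1=G0|G1=1|0=1 G2=G1|G3=0|0=0 G3=G4&G0=0&1=0 G4=G2&G4=1&0=0 -> 01000
Step 2: G0=0(const) G1=G0|G1=0|1=1 G2=G1|G3=1|0=1 G3=G4&G0=0&0=0 G4=G2&G4=0&0=0 -> 01100
Step 3: G0=0(const) G1=G0|G1=0|1=1 G2=G1|G3=1|0=1 G3=G4&G0=0&0=0 G4=G2&G4=1&0=0 -> 01100
State from step 3 equals state from step 2 -> cycle length 1

Answer: 1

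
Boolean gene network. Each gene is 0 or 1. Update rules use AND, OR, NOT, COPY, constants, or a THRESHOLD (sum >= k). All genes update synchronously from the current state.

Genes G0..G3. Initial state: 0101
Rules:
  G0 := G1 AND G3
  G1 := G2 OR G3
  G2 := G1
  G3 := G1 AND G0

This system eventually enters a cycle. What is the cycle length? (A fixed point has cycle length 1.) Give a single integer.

Step 0: 0101
Step 1: G0=G1&G3=1&1=1 G1=G2|G3=0|1=1 G2=G1=1 G3=G1&G0=1&0=0 -> 1110
Step 2: G0=G1&G3=1&0=0 G1=G2|G3=1|0=1 G2=G1=1 G3=G1&G0=1&1=1 -> 0111
Step 3: G0=G1&G3=1&1=1 G1=G2|G3=1|1=1 G2=G1=1 G3=G1&G0=1&0=0 -> 1110
State from step 3 equals state from step 1 -> cycle length 2

Answer: 2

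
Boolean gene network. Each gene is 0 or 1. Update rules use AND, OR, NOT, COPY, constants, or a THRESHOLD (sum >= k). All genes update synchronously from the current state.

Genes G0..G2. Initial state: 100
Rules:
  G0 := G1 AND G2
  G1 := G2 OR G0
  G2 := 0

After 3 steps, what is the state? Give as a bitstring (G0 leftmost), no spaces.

Step 1: G0=G1&G2=0&0=0 G1=G2|G0=0|1=1 G2=0(const) -> 010
Step 2: G0=G1&G2=1&0=0 G1=G2|G0=0|0=0 G2=0(const) -> 000
Step 3: G0=G1&G2=0&0=0 G1=G2|G0=0|0=0 G2=0(const) -> 000

000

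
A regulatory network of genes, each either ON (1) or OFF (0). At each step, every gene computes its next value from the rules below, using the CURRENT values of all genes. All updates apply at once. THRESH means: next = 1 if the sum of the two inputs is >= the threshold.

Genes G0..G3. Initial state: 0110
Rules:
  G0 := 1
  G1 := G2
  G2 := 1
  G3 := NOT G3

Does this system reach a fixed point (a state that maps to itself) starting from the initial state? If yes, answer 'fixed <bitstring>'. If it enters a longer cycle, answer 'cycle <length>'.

Answer: cycle 2

Derivation:
Step 0: 0110
Step 1: G0=1(const) G1=G2=1 G2=1(const) G3=NOT G3=NOT 0=1 -> 1111
Step 2: G0=1(const) G1=G2=1 G2=1(const) G3=NOT G3=NOT 1=0 -> 1110
Step 3: G0=1(const) G1=G2=1 G2=1(const) G3=NOT G3=NOT 0=1 -> 1111
Cycle of length 2 starting at step 1 -> no fixed point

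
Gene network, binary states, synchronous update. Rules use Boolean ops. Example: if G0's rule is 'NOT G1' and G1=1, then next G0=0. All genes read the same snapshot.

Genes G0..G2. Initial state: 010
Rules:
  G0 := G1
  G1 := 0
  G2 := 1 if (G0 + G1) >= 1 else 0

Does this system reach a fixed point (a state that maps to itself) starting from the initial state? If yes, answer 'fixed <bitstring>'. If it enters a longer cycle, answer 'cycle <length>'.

Answer: fixed 000

Derivation:
Step 0: 010
Step 1: G0=G1=1 G1=0(const) G2=(0+1>=1)=1 -> 101
Step 2: G0=G1=0 G1=0(const) G2=(1+0>=1)=1 -> 001
Step 3: G0=G1=0 G1=0(const) G2=(0+0>=1)=0 -> 000
Step 4: G0=G1=0 G1=0(const) G2=(0+0>=1)=0 -> 000
Fixed point reached at step 3: 000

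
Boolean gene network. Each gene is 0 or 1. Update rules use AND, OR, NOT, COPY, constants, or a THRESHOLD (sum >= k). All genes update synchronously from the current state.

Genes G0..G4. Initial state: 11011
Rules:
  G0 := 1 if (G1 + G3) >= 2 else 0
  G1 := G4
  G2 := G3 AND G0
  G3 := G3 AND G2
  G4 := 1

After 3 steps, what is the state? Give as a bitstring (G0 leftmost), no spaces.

Step 1: G0=(1+1>=2)=1 G1=G4=1 G2=G3&G0=1&1=1 G3=G3&G2=1&0=0 G4=1(const) -> 11101
Step 2: G0=(1+0>=2)=0 G1=G4=1 G2=G3&G0=0&1=0 G3=G3&G2=0&1=0 G4=1(const) -> 01001
Step 3: G0=(1+0>=2)=0 G1=G4=1 G2=G3&G0=0&0=0 G3=G3&G2=0&0=0 G4=1(const) -> 01001

01001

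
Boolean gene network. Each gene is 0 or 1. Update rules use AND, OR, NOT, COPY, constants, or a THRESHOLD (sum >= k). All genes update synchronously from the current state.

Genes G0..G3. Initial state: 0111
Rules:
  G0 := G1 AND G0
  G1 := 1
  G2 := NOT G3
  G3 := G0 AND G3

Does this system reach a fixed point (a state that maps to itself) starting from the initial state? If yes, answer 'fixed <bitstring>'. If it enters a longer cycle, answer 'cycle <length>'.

Step 0: 0111
Step 1: G0=G1&G0=1&0=0 G1=1(const) G2=NOT G3=NOT 1=0 G3=G0&G3=0&1=0 -> 0100
Step 2: G0=G1&G0=1&0=0 G1=1(const) G2=NOT G3=NOT 0=1 G3=G0&G3=0&0=0 -> 0110
Step 3: G0=G1&G0=1&0=0 G1=1(const) G2=NOT G3=NOT 0=1 G3=G0&G3=0&0=0 -> 0110
Fixed point reached at step 2: 0110

Answer: fixed 0110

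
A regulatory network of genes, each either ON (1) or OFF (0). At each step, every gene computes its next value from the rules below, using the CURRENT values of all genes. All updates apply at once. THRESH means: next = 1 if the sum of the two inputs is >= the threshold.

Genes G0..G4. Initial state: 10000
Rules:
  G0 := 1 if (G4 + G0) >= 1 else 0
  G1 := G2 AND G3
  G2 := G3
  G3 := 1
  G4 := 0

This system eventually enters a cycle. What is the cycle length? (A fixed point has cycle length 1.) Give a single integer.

Step 0: 10000
Step 1: G0=(0+1>=1)=1 G1=G2&G3=0&0=0 G2=G3=0 G3=1(const) G4=0(const) -> 10010
Step 2: G0=(0+1>=1)=1 G1=G2&G3=0&1=0 G2=G3=1 G3=1(const) G4=0(const) -> 10110
Step 3: G0=(0+1>=1)=1 G1=G2&G3=1&1=1 G2=G3=1 G3=1(const) G4=0(const) -> 11110
Step 4: G0=(0+1>=1)=1 G1=G2&G3=1&1=1 G2=G3=1 G3=1(const) G4=0(const) -> 11110
State from step 4 equals state from step 3 -> cycle length 1

Answer: 1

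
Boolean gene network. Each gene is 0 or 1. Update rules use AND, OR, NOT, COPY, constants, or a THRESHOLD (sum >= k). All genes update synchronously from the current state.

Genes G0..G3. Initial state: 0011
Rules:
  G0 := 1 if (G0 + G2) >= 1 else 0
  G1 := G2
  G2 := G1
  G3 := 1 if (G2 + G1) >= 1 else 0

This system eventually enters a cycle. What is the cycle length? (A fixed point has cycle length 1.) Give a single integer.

Answer: 2

Derivation:
Step 0: 0011
Step 1: G0=(0+1>=1)=1 G1=G2=1 G2=G1=0 G3=(1+0>=1)=1 -> 1101
Step 2: G0=(1+0>=1)=1 G1=G2=0 G2=G1=1 G3=(0+1>=1)=1 -> 1011
Step 3: G0=(1+1>=1)=1 G1=G2=1 G2=G1=0 G3=(1+0>=1)=1 -> 1101
State from step 3 equals state from step 1 -> cycle length 2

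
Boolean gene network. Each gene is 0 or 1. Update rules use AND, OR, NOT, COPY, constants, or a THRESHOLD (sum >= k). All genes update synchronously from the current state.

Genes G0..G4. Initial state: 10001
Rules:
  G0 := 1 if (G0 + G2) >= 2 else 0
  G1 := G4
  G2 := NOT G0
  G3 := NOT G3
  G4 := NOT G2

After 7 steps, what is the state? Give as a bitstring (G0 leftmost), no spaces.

Step 1: G0=(1+0>=2)=0 G1=G4=1 G2=NOT G0=NOT 1=0 G3=NOT G3=NOT 0=1 G4=NOT G2=NOT 0=1 -> 01011
Step 2: G0=(0+0>=2)=0 G1=G4=1 G2=NOT G0=NOT 0=1 G3=NOT G3=NOT 1=0 G4=NOT G2=NOT 0=1 -> 01101
Step 3: G0=(0+1>=2)=0 G1=G4=1 G2=NOT G0=NOT 0=1 G3=NOT G3=NOT 0=1 G4=NOT G2=NOT 1=0 -> 01110
Step 4: G0=(0+1>=2)=0 G1=G4=0 G2=NOT G0=NOT 0=1 G3=NOT G3=NOT 1=0 G4=NOT G2=NOT 1=0 -> 00100
Step 5: G0=(0+1>=2)=0 G1=G4=0 G2=NOT G0=NOT 0=1 G3=NOT G3=NOT 0=1 G4=NOT G2=NOT 1=0 -> 00110
Step 6: G0=(0+1>=2)=0 G1=G4=0 G2=NOT G0=NOT 0=1 G3=NOT G3=NOT 1=0 G4=NOT G2=NOT 1=0 -> 00100
Step 7: G0=(0+1>=2)=0 G1=G4=0 G2=NOT G0=NOT 0=1 G3=NOT G3=NOT 0=1 G4=NOT G2=NOT 1=0 -> 00110

00110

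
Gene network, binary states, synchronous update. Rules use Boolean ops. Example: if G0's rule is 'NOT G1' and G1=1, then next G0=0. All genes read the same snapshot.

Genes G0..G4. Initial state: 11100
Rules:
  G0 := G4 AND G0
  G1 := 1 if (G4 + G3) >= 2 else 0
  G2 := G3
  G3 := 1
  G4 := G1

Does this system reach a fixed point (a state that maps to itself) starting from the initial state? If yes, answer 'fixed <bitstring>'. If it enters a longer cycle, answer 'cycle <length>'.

Answer: cycle 2

Derivation:
Step 0: 11100
Step 1: G0=G4&G0=0&1=0 G1=(0+0>=2)=0 G2=G3=0 G3=1(const) G4=G1=1 -> 00011
Step 2: G0=G4&G0=1&0=0 G1=(1+1>=2)=1 G2=G3=1 G3=1(const) G4=G1=0 -> 01110
Step 3: G0=G4&G0=0&0=0 G1=(0+1>=2)=0 G2=G3=1 G3=1(const) G4=G1=1 -> 00111
Step 4: G0=G4&G0=1&0=0 G1=(1+1>=2)=1 G2=G3=1 G3=1(const) G4=G1=0 -> 01110
Cycle of length 2 starting at step 2 -> no fixed point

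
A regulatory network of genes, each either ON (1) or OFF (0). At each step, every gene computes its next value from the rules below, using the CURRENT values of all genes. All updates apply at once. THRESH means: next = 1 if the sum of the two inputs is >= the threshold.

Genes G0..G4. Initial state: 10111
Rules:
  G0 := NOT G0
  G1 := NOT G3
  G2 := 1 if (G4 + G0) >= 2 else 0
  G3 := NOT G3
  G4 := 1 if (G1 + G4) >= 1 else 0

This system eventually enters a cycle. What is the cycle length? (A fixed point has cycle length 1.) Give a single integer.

Answer: 2

Derivation:
Step 0: 10111
Step 1: G0=NOT G0=NOT 1=0 G1=NOT G3=NOT 1=0 G2=(1+1>=2)=1 G3=NOT G3=NOT 1=0 G4=(0+1>=1)=1 -> 00101
Step 2: G0=NOT G0=NOT 0=1 G1=NOT G3=NOT 0=1 G2=(1+0>=2)=0 G3=NOT G3=NOT 0=1 G4=(0+1>=1)=1 -> 11011
Step 3: G0=NOT G0=NOT 1=0 G1=NOT G3=NOT 1=0 G2=(1+1>=2)=1 G3=NOT G3=NOT 1=0 G4=(1+1>=1)=1 -> 00101
State from step 3 equals state from step 1 -> cycle length 2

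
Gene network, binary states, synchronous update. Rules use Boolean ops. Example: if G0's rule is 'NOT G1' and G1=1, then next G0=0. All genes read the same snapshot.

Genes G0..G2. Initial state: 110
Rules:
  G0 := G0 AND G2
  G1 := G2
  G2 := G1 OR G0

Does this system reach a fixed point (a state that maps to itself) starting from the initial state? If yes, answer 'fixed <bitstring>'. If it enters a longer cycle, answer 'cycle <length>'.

Answer: cycle 2

Derivation:
Step 0: 110
Step 1: G0=G0&G2=1&0=0 G1=G2=0 G2=G1|G0=1|1=1 -> 001
Step 2: G0=G0&G2=0&1=0 G1=G2=1 G2=G1|G0=0|0=0 -> 010
Step 3: G0=G0&G2=0&0=0 G1=G2=0 G2=G1|G0=1|0=1 -> 001
Cycle of length 2 starting at step 1 -> no fixed point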